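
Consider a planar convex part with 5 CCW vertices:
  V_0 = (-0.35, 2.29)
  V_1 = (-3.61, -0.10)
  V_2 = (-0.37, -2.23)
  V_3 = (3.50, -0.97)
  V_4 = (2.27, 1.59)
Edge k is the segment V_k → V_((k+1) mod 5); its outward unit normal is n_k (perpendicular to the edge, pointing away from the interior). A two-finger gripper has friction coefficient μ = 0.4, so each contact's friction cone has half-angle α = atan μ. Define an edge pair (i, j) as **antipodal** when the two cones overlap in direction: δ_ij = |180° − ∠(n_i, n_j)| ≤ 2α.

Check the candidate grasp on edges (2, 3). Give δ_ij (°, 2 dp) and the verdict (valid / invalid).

δ = 82.37°, invalid

α = atan 0.4 = 21.80°;  2α = 43.60°
edge 2: e_2 = (+3.87, +1.26);  n_2 = (+0.3096, -0.9509)
edge 3: e_3 = (-1.23, +2.56);  n_3 = (+0.9014, +0.4331)
∠(n_2, n_3) = 97.63°
δ = |180° − 97.63°| = 82.37°
82.37° > 2α = 43.60°  →  invalid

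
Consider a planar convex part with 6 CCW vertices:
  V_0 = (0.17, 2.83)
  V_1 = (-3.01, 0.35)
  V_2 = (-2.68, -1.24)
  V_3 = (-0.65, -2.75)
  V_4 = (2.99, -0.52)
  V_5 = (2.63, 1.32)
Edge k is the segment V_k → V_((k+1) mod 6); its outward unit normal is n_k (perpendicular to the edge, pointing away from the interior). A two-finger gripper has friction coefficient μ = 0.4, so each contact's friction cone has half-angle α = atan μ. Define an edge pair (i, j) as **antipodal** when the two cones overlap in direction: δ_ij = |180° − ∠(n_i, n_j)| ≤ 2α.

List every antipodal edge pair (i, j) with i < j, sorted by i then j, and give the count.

count = 4; pairs: (0,3), (1,4), (2,4), (2,5)

α = atan 0.4 = 21.80°;  2α = 43.60°
n_0 = (-0.6150, +0.7886)
n_1 = (-0.9791, -0.2032)
n_2 = (-0.5968, -0.8024)
n_3 = (+0.5224, -0.8527)
n_4 = (+0.9814, +0.1920)
n_5 = (+0.5231, +0.8523)
  (0,1): δ = 116.22°  ·
  (0,2): δ = 74.59°  ·
  (0,3): δ = 6.46°  ✓
  (0,4): δ = 63.12°  ·
  (0,5): δ = 110.51°  ·
  (1,2): δ = 138.37°  ·
  (1,3): δ = 70.23°  ·
  (1,4): δ = 0.65°  ✓
  (1,5): δ = 46.73°  ·
  (2,3): δ = 111.86°  ·
  (2,4): δ = 42.29°  ✓
  (2,5): δ = 5.10°  ✓
  (3,4): δ = 110.42°  ·
  (3,5): δ = 63.04°  ·
  (4,5): δ = 132.61°  ·
antipodal pairs: 4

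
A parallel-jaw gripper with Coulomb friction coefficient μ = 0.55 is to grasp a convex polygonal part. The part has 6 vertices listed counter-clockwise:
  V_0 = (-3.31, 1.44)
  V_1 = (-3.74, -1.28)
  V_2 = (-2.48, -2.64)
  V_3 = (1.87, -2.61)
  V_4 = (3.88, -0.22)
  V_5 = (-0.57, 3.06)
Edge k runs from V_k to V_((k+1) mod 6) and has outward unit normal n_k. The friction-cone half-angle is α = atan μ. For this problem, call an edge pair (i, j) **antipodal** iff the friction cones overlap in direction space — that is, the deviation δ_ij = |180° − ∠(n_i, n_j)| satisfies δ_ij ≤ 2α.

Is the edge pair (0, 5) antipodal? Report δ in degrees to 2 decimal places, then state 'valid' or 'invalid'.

δ = 129.58°, invalid

α = atan 0.55 = 28.81°;  2α = 57.62°
edge 0: e_0 = (-0.43, -2.72);  n_0 = (-0.9877, +0.1561)
edge 5: e_5 = (-2.74, -1.62);  n_5 = (-0.5089, +0.8608)
∠(n_0, n_5) = 50.42°
δ = |180° − 50.42°| = 129.58°
129.58° > 2α = 57.62°  →  invalid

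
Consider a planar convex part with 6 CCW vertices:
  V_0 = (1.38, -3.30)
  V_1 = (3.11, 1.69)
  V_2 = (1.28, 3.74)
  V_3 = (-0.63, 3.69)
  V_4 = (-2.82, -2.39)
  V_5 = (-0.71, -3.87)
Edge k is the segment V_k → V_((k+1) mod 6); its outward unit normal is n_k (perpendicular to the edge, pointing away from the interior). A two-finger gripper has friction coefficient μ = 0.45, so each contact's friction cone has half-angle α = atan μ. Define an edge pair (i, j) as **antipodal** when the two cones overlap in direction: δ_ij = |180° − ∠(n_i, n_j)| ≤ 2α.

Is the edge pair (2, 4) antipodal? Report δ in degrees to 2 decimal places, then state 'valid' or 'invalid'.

δ = 36.55°, valid

α = atan 0.45 = 24.23°;  2α = 48.46°
edge 2: e_2 = (-1.91, -0.05);  n_2 = (-0.0262, +0.9997)
edge 4: e_4 = (+2.11, -1.48);  n_4 = (-0.5742, -0.8187)
∠(n_2, n_4) = 143.45°
δ = |180° − 143.45°| = 36.55°
36.55° ≤ 2α = 48.46°  →  valid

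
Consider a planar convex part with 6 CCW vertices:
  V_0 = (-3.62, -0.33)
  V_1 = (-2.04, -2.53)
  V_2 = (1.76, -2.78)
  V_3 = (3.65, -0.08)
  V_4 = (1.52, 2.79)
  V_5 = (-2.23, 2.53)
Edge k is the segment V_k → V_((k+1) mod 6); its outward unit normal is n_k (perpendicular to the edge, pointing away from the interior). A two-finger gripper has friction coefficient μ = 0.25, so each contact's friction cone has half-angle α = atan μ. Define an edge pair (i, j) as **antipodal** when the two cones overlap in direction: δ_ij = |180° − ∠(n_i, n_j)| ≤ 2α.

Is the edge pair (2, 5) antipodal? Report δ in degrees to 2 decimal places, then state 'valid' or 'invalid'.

δ = 9.07°, valid

α = atan 0.25 = 14.04°;  2α = 28.07°
edge 2: e_2 = (+1.89, +2.70);  n_2 = (+0.8192, -0.5735)
edge 5: e_5 = (-1.39, -2.86);  n_5 = (-0.8994, +0.4371)
∠(n_2, n_5) = 170.93°
δ = |180° − 170.93°| = 9.07°
9.07° ≤ 2α = 28.07°  →  valid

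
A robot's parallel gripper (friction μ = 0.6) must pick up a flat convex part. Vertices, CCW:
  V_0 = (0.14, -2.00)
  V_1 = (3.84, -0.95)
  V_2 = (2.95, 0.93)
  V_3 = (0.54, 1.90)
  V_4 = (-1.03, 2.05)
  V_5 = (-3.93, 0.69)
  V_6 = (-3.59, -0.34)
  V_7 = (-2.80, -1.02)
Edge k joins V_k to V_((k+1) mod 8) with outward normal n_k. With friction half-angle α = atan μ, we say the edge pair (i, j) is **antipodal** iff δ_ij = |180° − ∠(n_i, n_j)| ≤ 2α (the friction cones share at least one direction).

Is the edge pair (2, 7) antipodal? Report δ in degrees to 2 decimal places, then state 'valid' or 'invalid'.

α = atan 0.6 = 30.96°;  2α = 61.93°
edge 2: e_2 = (-2.41, +0.97);  n_2 = (+0.3734, +0.9277)
edge 7: e_7 = (+2.94, -0.98);  n_7 = (-0.3162, -0.9487)
∠(n_2, n_7) = 176.51°
δ = |180° − 176.51°| = 3.49°
3.49° ≤ 2α = 61.93°  →  valid

δ = 3.49°, valid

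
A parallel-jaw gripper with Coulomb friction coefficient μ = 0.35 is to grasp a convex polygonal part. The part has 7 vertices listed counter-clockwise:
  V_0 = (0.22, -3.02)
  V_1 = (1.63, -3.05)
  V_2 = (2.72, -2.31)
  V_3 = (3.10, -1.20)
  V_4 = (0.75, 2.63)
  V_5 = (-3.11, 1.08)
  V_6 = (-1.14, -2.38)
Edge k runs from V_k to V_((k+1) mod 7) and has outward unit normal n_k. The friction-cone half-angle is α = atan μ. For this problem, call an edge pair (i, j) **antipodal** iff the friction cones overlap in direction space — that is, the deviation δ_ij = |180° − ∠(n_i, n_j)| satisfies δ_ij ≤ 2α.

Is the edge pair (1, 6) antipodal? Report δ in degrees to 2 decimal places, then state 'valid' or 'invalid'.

δ = 120.63°, invalid

α = atan 0.35 = 19.29°;  2α = 38.58°
edge 1: e_1 = (+1.09, +0.74);  n_1 = (+0.5617, -0.8273)
edge 6: e_6 = (+1.36, -0.64);  n_6 = (-0.4258, -0.9048)
∠(n_1, n_6) = 59.37°
δ = |180° − 59.37°| = 120.63°
120.63° > 2α = 38.58°  →  invalid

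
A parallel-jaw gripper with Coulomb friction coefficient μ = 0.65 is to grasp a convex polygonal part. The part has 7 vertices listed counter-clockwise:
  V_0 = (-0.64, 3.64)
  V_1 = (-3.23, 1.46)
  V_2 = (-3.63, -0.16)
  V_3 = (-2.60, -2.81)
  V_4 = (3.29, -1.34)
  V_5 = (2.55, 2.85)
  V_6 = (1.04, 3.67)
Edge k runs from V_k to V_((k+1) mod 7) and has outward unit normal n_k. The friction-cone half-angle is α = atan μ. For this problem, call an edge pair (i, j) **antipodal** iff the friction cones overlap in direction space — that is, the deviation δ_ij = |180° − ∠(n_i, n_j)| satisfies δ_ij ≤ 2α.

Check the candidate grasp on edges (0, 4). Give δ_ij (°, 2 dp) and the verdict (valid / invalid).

α = atan 0.65 = 33.02°;  2α = 66.05°
edge 0: e_0 = (-2.59, -2.18);  n_0 = (-0.6440, +0.7651)
edge 4: e_4 = (-0.74, +4.19);  n_4 = (+0.9848, +0.1739)
∠(n_0, n_4) = 120.07°
δ = |180° − 120.07°| = 59.93°
59.93° ≤ 2α = 66.05°  →  valid

δ = 59.93°, valid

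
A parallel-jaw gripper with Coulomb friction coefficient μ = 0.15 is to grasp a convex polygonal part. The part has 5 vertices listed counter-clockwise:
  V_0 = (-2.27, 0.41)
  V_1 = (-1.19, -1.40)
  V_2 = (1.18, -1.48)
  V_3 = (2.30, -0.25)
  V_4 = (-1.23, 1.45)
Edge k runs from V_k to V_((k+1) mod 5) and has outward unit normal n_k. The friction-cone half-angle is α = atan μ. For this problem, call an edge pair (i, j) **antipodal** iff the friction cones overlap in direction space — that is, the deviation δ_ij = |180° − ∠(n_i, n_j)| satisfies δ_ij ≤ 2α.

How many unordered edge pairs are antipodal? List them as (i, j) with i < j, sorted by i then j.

count = 1; pairs: (2,4)

α = atan 0.15 = 8.53°;  2α = 17.06°
n_0 = (-0.8587, -0.5124)
n_1 = (-0.0337, -0.9994)
n_2 = (+0.7394, -0.6733)
n_3 = (+0.4339, +0.9010)
n_4 = (-0.7071, +0.7071)
  (0,1): δ = 122.76°  ·
  (0,2): δ = 73.14°  ·
  (0,3): δ = 33.46°  ·
  (0,4): δ = 104.18°  ·
  (1,2): δ = 130.39°  ·
  (1,3): δ = 23.78°  ·
  (1,4): δ = 46.93°  ·
  (2,3): δ = 73.39°  ·
  (2,4): δ = 2.68°  ✓
  (3,4): δ = 109.29°  ·
antipodal pairs: 1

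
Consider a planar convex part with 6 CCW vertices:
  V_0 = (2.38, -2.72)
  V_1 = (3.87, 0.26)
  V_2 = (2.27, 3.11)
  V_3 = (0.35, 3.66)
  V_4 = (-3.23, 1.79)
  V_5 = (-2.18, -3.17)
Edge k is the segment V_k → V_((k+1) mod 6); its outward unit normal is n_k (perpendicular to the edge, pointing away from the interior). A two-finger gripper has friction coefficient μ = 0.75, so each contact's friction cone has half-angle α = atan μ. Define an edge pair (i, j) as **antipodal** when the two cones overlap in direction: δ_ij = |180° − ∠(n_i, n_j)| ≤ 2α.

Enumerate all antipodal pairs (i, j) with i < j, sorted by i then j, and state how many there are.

α = atan 0.75 = 36.87°;  2α = 73.74°
n_0 = (+0.8944, -0.4472)
n_1 = (+0.8720, +0.4895)
n_2 = (+0.2754, +0.9613)
n_3 = (-0.4630, +0.8864)
n_4 = (-0.9783, -0.2071)
n_5 = (+0.0982, -0.9952)
  (0,1): δ = 124.12°  ·
  (0,2): δ = 79.42°  ·
  (0,3): δ = 35.85°  ✓
  (0,4): δ = 38.52°  ✓
  (0,5): δ = 122.20°  ·
  (1,2): δ = 135.29°  ·
  (1,3): δ = 91.73°  ·
  (1,4): δ = 17.36°  ✓
  (1,5): δ = 66.33°  ✓
  (2,3): δ = 136.44°  ·
  (2,4): δ = 62.06°  ✓
  (2,5): δ = 21.62°  ✓
  (3,4): δ = 105.63°  ·
  (3,5): δ = 21.94°  ✓
  (4,5): δ = 96.32°  ·
antipodal pairs: 7

count = 7; pairs: (0,3), (0,4), (1,4), (1,5), (2,4), (2,5), (3,5)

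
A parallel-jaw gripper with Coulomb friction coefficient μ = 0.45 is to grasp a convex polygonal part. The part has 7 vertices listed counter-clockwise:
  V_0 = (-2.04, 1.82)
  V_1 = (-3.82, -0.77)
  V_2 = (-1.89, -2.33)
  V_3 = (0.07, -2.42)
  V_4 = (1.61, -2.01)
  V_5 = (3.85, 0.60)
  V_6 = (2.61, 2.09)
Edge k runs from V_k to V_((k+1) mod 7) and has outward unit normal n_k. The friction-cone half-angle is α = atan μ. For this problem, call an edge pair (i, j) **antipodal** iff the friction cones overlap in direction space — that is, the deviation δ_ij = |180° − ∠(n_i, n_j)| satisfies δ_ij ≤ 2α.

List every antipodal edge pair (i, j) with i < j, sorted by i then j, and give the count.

count = 8; pairs: (0,3), (0,4), (1,5), (1,6), (2,5), (2,6), (3,6), (4,6)

α = atan 0.45 = 24.23°;  2α = 48.46°
n_0 = (-0.8241, +0.5664)
n_1 = (-0.6286, -0.7777)
n_2 = (-0.0459, -0.9989)
n_3 = (+0.2573, -0.9663)
n_4 = (+0.7588, -0.6513)
n_5 = (+0.7686, +0.6397)
n_6 = (-0.0580, +0.9983)
  (0,1): δ = 94.45°  ·
  (0,2): δ = 58.13°  ·
  (0,3): δ = 40.59°  ✓
  (0,4): δ = 6.14°  ✓
  (0,5): δ = 74.27°  ·
  (0,6): δ = 127.82°  ·
  (1,2): δ = 143.68°  ·
  (1,3): δ = 126.14°  ·
  (1,4): δ = 91.69°  ·
  (1,5): δ = 11.28°  ✓
  (1,6): δ = 42.27°  ✓
  (2,3): δ = 162.46°  ·
  (2,4): δ = 128.01°  ·
  (2,5): δ = 47.60°  ✓
  (2,6): δ = 5.95°  ✓
  (3,4): δ = 145.55°  ·
  (3,5): δ = 65.14°  ·
  (3,6): δ = 11.59°  ✓
  (4,5): δ = 99.59°  ·
  (4,6): δ = 46.04°  ✓
  (5,6): δ = 126.44°  ·
antipodal pairs: 8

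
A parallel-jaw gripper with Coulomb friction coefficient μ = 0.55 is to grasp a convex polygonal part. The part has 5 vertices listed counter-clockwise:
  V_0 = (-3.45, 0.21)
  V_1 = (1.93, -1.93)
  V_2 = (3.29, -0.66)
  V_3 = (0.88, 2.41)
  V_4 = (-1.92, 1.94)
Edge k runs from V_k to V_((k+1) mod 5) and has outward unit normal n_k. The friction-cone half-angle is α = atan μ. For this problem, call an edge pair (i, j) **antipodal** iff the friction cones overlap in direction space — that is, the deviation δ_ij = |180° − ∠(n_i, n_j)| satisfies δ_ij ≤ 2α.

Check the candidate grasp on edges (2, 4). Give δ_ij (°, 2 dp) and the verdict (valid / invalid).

α = atan 0.55 = 28.81°;  2α = 57.62°
edge 2: e_2 = (-2.41, +3.07);  n_2 = (+0.7866, +0.6175)
edge 4: e_4 = (-1.53, -1.73);  n_4 = (-0.7491, +0.6625)
∠(n_2, n_4) = 100.38°
δ = |180° − 100.38°| = 79.62°
79.62° > 2α = 57.62°  →  invalid

δ = 79.62°, invalid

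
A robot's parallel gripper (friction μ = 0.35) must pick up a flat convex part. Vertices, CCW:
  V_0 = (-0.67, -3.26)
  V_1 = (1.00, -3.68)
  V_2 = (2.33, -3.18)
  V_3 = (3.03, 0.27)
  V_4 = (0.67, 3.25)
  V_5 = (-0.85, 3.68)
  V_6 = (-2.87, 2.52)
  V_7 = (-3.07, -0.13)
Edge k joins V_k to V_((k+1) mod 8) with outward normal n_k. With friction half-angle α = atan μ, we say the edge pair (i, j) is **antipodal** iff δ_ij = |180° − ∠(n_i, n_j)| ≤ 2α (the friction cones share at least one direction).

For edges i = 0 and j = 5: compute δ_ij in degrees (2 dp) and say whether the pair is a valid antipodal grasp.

α = atan 0.35 = 19.29°;  2α = 38.58°
edge 0: e_0 = (+1.67, -0.42);  n_0 = (-0.2439, -0.9698)
edge 5: e_5 = (-2.02, -1.16);  n_5 = (-0.4980, +0.8672)
∠(n_0, n_5) = 136.02°
δ = |180° − 136.02°| = 43.98°
43.98° > 2α = 38.58°  →  invalid

δ = 43.98°, invalid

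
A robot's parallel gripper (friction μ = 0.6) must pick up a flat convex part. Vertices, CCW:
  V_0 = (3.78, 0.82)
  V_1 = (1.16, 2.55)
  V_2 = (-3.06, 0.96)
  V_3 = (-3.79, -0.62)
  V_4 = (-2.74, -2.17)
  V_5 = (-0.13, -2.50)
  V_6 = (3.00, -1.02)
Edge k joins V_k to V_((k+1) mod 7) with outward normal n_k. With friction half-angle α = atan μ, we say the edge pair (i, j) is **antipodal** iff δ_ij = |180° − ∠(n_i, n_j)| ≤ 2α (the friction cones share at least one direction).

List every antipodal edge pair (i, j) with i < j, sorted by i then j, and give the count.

count = 9; pairs: (0,3), (0,4), (0,5), (1,4), (1,5), (1,6), (2,5), (2,6), (3,6)

α = atan 0.6 = 30.96°;  2α = 61.93°
n_0 = (+0.5510, +0.8345)
n_1 = (-0.3526, +0.9358)
n_2 = (-0.9078, +0.4194)
n_3 = (-0.8279, -0.5608)
n_4 = (-0.1254, -0.9921)
n_5 = (+0.4275, -0.9040)
n_6 = (+0.9207, -0.3903)
  (0,1): δ = 125.92°  ·
  (0,2): δ = 81.36°  ·
  (0,3): δ = 22.45°  ✓
  (0,4): δ = 26.23°  ✓
  (0,5): δ = 58.74°  ✓
  (0,6): δ = 100.46°  ·
  (1,2): δ = 135.44°  ·
  (1,3): δ = 76.53°  ·
  (1,4): δ = 27.85°  ✓
  (1,5): δ = 4.66°  ✓
  (1,6): δ = 46.38°  ✓
  (2,3): δ = 121.09°  ·
  (2,4): δ = 72.41°  ·
  (2,5): δ = 39.90°  ✓
  (2,6): δ = 1.83°  ✓
  (3,4): δ = 131.32°  ·
  (3,5): δ = 98.81°  ·
  (3,6): δ = 57.09°  ✓
  (4,5): δ = 147.49°  ·
  (4,6): δ = 105.77°  ·
  (5,6): δ = 138.28°  ·
antipodal pairs: 9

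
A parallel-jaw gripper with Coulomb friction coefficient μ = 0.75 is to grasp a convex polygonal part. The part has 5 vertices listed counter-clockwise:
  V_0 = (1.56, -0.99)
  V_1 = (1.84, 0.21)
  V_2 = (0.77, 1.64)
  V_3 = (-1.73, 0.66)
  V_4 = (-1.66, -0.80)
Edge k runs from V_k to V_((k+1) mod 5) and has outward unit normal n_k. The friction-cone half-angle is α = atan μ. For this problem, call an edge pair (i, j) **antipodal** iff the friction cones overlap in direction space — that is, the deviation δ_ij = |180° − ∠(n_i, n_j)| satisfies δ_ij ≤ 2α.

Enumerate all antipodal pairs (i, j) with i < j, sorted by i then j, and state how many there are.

count = 5; pairs: (0,2), (0,3), (1,3), (1,4), (2,4)

α = atan 0.75 = 36.87°;  2α = 73.74°
n_0 = (+0.9738, -0.2272)
n_1 = (+0.8007, +0.5991)
n_2 = (-0.3650, +0.9310)
n_3 = (-0.9989, -0.0479)
n_4 = (-0.0589, -0.9983)
  (0,1): δ = 130.06°  ·
  (0,2): δ = 55.46°  ✓
  (0,3): δ = 15.88°  ✓
  (0,4): δ = 99.76°  ·
  (1,2): δ = 105.40°  ·
  (1,3): δ = 34.06°  ✓
  (1,4): δ = 49.82°  ✓
  (2,3): δ = 108.66°  ·
  (2,4): δ = 24.78°  ✓
  (3,4): δ = 96.12°  ·
antipodal pairs: 5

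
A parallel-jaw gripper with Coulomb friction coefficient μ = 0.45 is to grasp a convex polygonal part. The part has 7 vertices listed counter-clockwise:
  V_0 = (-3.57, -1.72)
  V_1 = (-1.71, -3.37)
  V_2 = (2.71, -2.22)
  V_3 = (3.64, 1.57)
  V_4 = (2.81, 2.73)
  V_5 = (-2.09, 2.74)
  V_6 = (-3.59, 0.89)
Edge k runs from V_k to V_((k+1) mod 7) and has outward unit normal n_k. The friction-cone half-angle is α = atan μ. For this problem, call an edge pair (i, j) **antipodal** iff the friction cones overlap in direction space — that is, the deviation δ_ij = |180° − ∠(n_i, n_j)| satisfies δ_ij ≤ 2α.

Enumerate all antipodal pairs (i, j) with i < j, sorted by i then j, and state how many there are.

count = 7; pairs: (0,3), (0,4), (1,4), (1,5), (2,5), (2,6), (3,6)

α = atan 0.45 = 24.23°;  2α = 48.46°
n_0 = (-0.6636, -0.7481)
n_1 = (+0.2518, -0.9678)
n_2 = (+0.9712, -0.2383)
n_3 = (+0.8133, +0.5819)
n_4 = (+0.0020, +1.0000)
n_5 = (-0.7768, +0.6298)
n_6 = (-1.0000, -0.0077)
  (0,1): δ = 123.84°  ·
  (0,2): δ = 62.21°  ·
  (0,3): δ = 12.84°  ✓
  (0,4): δ = 41.46°  ✓
  (0,5): δ = 92.54°  ·
  (0,6): δ = 132.02°  ·
  (1,2): δ = 118.37°  ·
  (1,3): δ = 69.00°  ·
  (1,4): δ = 14.70°  ✓
  (1,5): δ = 36.38°  ✓
  (1,6): δ = 75.86°  ·
  (2,3): δ = 130.63°  ·
  (2,4): δ = 76.33°  ·
  (2,5): δ = 25.25°  ✓
  (2,6): δ = 14.23°  ✓
  (3,4): δ = 125.70°  ·
  (3,5): δ = 74.62°  ·
  (3,6): δ = 35.15°  ✓
  (4,5): δ = 128.92°  ·
  (4,6): δ = 89.44°  ·
  (5,6): δ = 140.53°  ·
antipodal pairs: 7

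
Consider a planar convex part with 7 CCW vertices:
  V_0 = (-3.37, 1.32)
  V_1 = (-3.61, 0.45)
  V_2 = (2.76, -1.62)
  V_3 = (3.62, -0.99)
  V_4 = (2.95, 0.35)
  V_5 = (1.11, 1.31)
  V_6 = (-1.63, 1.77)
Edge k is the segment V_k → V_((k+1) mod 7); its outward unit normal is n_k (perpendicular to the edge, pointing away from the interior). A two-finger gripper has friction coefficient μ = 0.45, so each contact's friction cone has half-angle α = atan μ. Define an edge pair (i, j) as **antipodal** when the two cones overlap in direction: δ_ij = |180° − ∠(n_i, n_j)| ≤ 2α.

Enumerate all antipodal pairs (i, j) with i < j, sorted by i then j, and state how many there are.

α = atan 0.45 = 24.23°;  2α = 48.46°
n_0 = (-0.9640, +0.2659)
n_1 = (-0.3091, -0.9510)
n_2 = (+0.5910, -0.8067)
n_3 = (+0.8944, +0.4472)
n_4 = (+0.4626, +0.8866)
n_5 = (+0.1656, +0.9862)
n_6 = (-0.2504, +0.9681)
  (0,1): δ = 92.58°  ·
  (0,2): δ = 38.35°  ✓
  (0,3): δ = 41.99°  ✓
  (0,4): δ = 77.87°  ·
  (0,5): δ = 95.89°  ·
  (0,6): δ = 119.92°  ·
  (1,2): δ = 125.77°  ·
  (1,3): δ = 45.43°  ✓
  (1,4): δ = 9.55°  ✓
  (1,5): δ = 8.47°  ✓
  (1,6): δ = 32.50°  ✓
  (2,3): δ = 99.66°  ·
  (2,4): δ = 63.78°  ·
  (2,5): δ = 45.76°  ✓
  (2,6): δ = 21.72°  ✓
  (3,4): δ = 144.12°  ·
  (3,5): δ = 126.10°  ·
  (3,6): δ = 102.06°  ·
  (4,5): δ = 161.98°  ·
  (4,6): δ = 137.95°  ·
  (5,6): δ = 155.97°  ·
antipodal pairs: 8

count = 8; pairs: (0,2), (0,3), (1,3), (1,4), (1,5), (1,6), (2,5), (2,6)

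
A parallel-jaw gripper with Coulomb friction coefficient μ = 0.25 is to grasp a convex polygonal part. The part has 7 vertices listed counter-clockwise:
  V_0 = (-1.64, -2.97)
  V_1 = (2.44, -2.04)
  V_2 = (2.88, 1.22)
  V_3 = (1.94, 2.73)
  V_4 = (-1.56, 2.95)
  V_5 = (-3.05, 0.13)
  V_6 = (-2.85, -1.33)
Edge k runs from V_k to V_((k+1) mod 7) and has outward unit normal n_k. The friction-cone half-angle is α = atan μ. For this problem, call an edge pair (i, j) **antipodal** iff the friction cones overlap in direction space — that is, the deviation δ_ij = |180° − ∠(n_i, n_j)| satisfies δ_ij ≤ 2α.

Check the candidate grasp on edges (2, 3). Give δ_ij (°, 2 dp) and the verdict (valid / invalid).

α = atan 0.25 = 14.04°;  2α = 28.07°
edge 2: e_2 = (-0.94, +1.51);  n_2 = (+0.8489, +0.5285)
edge 3: e_3 = (-3.50, +0.22);  n_3 = (+0.0627, +0.9980)
∠(n_2, n_3) = 54.50°
δ = |180° − 54.50°| = 125.50°
125.50° > 2α = 28.07°  →  invalid

δ = 125.50°, invalid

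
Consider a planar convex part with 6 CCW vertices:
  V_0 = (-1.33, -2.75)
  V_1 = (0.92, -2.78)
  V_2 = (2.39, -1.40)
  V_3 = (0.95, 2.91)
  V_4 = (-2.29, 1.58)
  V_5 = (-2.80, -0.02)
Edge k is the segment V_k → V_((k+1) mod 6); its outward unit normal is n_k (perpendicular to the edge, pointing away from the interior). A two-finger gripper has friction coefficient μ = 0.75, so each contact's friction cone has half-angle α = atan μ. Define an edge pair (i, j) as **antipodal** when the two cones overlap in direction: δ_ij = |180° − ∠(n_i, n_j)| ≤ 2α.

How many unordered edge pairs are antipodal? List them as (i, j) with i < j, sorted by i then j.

α = atan 0.75 = 36.87°;  2α = 73.74°
n_0 = (-0.0133, -0.9999)
n_1 = (+0.6844, -0.7291)
n_2 = (+0.9485, +0.3169)
n_3 = (-0.3797, +0.9251)
n_4 = (-0.9528, +0.3037)
n_5 = (-0.8805, -0.4741)
  (0,1): δ = 136.04°  ·
  (0,2): δ = 70.76°  ✓
  (0,3): δ = 23.08°  ✓
  (0,4): δ = 73.08°  ✓
  (0,5): δ = 119.06°  ·
  (1,2): δ = 114.72°  ·
  (1,3): δ = 20.87°  ✓
  (1,4): δ = 29.13°  ✓
  (1,5): δ = 75.11°  ·
  (2,3): δ = 86.16°  ·
  (2,4): δ = 36.15°  ✓
  (2,5): δ = 9.83°  ✓
  (3,4): δ = 130.00°  ·
  (3,5): δ = 84.02°  ·
  (4,5): δ = 134.02°  ·
antipodal pairs: 7

count = 7; pairs: (0,2), (0,3), (0,4), (1,3), (1,4), (2,4), (2,5)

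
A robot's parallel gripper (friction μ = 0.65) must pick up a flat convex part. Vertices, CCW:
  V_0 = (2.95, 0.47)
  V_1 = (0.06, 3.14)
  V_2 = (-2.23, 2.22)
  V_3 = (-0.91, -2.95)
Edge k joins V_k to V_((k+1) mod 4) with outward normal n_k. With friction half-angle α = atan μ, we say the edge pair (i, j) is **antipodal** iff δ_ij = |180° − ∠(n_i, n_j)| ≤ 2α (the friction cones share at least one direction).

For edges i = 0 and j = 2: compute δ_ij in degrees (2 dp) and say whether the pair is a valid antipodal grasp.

α = atan 0.65 = 33.02°;  2α = 66.05°
edge 0: e_0 = (-2.89, +2.67);  n_0 = (+0.6786, +0.7345)
edge 2: e_2 = (+1.32, -5.17);  n_2 = (-0.9689, -0.2474)
∠(n_0, n_2) = 147.06°
δ = |180° − 147.06°| = 32.94°
32.94° ≤ 2α = 66.05°  →  valid

δ = 32.94°, valid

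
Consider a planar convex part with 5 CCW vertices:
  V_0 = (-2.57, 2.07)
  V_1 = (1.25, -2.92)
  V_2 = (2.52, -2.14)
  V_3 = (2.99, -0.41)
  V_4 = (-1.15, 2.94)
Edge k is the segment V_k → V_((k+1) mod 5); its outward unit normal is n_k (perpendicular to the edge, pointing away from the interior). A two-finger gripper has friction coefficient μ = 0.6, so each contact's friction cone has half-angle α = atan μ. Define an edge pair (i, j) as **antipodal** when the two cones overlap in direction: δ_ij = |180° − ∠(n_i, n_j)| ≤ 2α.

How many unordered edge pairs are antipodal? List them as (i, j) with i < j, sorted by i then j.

count = 4; pairs: (0,2), (0,3), (1,4), (2,4)

α = atan 0.6 = 30.96°;  2α = 61.93°
n_0 = (-0.7940, -0.6079)
n_1 = (+0.5233, -0.8521)
n_2 = (+0.9650, -0.2622)
n_3 = (+0.6290, +0.7774)
n_4 = (-0.5224, +0.8527)
  (0,1): δ = 95.88°  ·
  (0,2): δ = 52.63°  ✓
  (0,3): δ = 13.59°  ✓
  (0,4): δ = 84.06°  ·
  (1,2): δ = 136.76°  ·
  (1,3): δ = 70.54°  ·
  (1,4): δ = 0.06°  ✓
  (2,3): δ = 113.78°  ·
  (2,4): δ = 43.31°  ✓
  (3,4): δ = 109.53°  ·
antipodal pairs: 4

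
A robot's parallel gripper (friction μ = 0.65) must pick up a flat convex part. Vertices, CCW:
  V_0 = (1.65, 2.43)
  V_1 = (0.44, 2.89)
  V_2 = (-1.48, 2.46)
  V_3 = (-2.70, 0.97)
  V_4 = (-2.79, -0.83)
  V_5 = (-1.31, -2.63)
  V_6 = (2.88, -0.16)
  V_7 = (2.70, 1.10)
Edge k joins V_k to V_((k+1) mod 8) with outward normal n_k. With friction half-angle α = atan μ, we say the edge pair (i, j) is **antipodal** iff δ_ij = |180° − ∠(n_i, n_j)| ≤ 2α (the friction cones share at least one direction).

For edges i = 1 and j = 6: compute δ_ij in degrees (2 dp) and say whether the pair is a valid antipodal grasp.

δ = 85.51°, invalid

α = atan 0.65 = 33.02°;  2α = 66.05°
edge 1: e_1 = (-1.92, -0.43);  n_1 = (-0.2185, +0.9758)
edge 6: e_6 = (-0.18, +1.26);  n_6 = (+0.9899, +0.1414)
∠(n_1, n_6) = 94.49°
δ = |180° − 94.49°| = 85.51°
85.51° > 2α = 66.05°  →  invalid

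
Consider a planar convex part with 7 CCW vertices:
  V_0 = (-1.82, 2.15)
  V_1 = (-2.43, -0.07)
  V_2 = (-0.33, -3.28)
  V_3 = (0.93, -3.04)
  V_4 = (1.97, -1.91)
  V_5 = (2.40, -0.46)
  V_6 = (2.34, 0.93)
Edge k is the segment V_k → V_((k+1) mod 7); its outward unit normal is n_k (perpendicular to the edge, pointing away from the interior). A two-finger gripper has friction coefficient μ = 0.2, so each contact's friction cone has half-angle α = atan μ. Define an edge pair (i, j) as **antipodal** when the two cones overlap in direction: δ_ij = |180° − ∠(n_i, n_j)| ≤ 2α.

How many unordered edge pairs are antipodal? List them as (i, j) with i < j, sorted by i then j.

α = atan 0.2 = 11.31°;  2α = 22.62°
n_0 = (-0.9643, +0.2650)
n_1 = (-0.8368, -0.5475)
n_2 = (+0.1871, -0.9823)
n_3 = (+0.7358, -0.6772)
n_4 = (+0.9587, -0.2843)
n_5 = (+0.9991, +0.0431)
n_6 = (+0.2814, +0.9596)
  (0,1): δ = 131.44°  ·
  (0,2): δ = 63.85°  ·
  (0,3): δ = 27.26°  ·
  (0,4): δ = 1.15°  ✓
  (0,5): δ = 17.84°  ✓
  (0,6): δ = 89.02°  ·
  (1,2): δ = 112.41°  ·
  (1,3): δ = 75.82°  ·
  (1,4): δ = 49.71°  ·
  (1,5): δ = 30.72°  ·
  (1,6): δ = 40.46°  ·
  (2,3): δ = 143.41°  ·
  (2,4): δ = 117.30°  ·
  (2,5): δ = 98.31°  ·
  (2,6): δ = 27.13°  ·
  (3,4): δ = 153.89°  ·
  (3,5): δ = 134.90°  ·
  (3,6): δ = 63.72°  ·
  (4,5): δ = 161.01°  ·
  (4,6): δ = 89.83°  ·
  (5,6): δ = 108.82°  ·
antipodal pairs: 2

count = 2; pairs: (0,4), (0,5)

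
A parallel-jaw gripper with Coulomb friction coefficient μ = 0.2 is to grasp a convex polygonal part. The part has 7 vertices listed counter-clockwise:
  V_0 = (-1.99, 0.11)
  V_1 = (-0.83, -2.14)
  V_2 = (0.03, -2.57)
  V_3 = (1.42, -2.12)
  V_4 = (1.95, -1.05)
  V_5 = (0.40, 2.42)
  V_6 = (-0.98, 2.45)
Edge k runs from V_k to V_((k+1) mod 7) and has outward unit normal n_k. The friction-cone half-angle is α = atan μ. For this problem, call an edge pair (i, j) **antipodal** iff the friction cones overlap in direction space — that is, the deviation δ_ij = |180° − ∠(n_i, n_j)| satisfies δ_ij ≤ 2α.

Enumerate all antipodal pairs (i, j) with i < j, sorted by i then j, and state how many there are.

count = 3; pairs: (0,4), (2,5), (3,6)

α = atan 0.2 = 11.31°;  2α = 22.62°
n_0 = (-0.8888, -0.4582)
n_1 = (-0.4472, -0.8944)
n_2 = (+0.3080, -0.9514)
n_3 = (+0.8961, -0.4439)
n_4 = (+0.9131, +0.4078)
n_5 = (+0.0217, +0.9998)
n_6 = (-0.9181, +0.3963)
  (0,1): δ = 143.84°  ·
  (0,2): δ = 99.33°  ·
  (0,3): δ = 53.62°  ·
  (0,4): δ = 3.20°  ✓
  (0,5): δ = 61.48°  ·
  (0,6): δ = 129.38°  ·
  (1,2): δ = 135.50°  ·
  (1,3): δ = 89.79°  ·
  (1,4): δ = 39.37°  ·
  (1,5): δ = 25.32°  ·
  (1,6): δ = 93.22°  ·
  (2,3): δ = 134.29°  ·
  (2,4): δ = 83.87°  ·
  (2,5): δ = 19.18°  ✓
  (2,6): δ = 48.71°  ·
  (3,4): δ = 129.58°  ·
  (3,5): δ = 64.89°  ·
  (3,6): δ = 3.00°  ✓
  (4,5): δ = 115.32°  ·
  (4,6): δ = 47.42°  ·
  (5,6): δ = 112.10°  ·
antipodal pairs: 3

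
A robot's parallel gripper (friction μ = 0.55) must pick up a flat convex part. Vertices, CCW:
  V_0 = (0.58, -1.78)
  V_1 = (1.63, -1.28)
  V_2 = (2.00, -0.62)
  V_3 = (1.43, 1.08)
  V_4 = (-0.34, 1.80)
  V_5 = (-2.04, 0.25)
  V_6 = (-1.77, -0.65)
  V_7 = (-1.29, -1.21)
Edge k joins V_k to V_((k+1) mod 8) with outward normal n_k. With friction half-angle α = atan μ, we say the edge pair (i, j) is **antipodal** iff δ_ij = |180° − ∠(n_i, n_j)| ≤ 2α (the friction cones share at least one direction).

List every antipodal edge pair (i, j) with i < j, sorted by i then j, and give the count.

α = atan 0.55 = 28.81°;  2α = 57.62°
n_0 = (+0.4299, -0.9029)
n_1 = (+0.8723, -0.4890)
n_2 = (+0.9481, +0.3179)
n_3 = (+0.3768, +0.9263)
n_4 = (-0.6738, +0.7390)
n_5 = (-0.9578, -0.2873)
n_6 = (-0.7593, -0.6508)
n_7 = (-0.2916, -0.9565)
  (0,1): δ = 144.74°  ·
  (0,2): δ = 96.93°  ·
  (0,3): δ = 47.60°  ✓
  (0,4): δ = 16.89°  ✓
  (0,5): δ = 81.24°  ·
  (0,6): δ = 105.14°  ·
  (0,7): δ = 137.58°  ·
  (1,2): δ = 132.19°  ·
  (1,3): δ = 82.86°  ·
  (1,4): δ = 18.37°  ✓
  (1,5): δ = 45.97°  ✓
  (1,6): δ = 69.88°  ·
  (1,7): δ = 102.32°  ·
  (2,3): δ = 130.67°  ·
  (2,4): δ = 66.18°  ·
  (2,5): δ = 1.84°  ✓
  (2,6): δ = 22.07°  ✓
  (2,7): δ = 54.51°  ✓
  (3,4): δ = 115.51°  ·
  (3,5): δ = 51.17°  ✓
  (3,6): δ = 27.26°  ✓
  (3,7): δ = 5.18°  ✓
  (4,5): δ = 115.66°  ·
  (4,6): δ = 91.76°  ·
  (4,7): δ = 59.31°  ·
  (5,6): δ = 156.10°  ·
  (5,7): δ = 123.65°  ·
  (6,7): δ = 147.55°  ·
antipodal pairs: 10

count = 10; pairs: (0,3), (0,4), (1,4), (1,5), (2,5), (2,6), (2,7), (3,5), (3,6), (3,7)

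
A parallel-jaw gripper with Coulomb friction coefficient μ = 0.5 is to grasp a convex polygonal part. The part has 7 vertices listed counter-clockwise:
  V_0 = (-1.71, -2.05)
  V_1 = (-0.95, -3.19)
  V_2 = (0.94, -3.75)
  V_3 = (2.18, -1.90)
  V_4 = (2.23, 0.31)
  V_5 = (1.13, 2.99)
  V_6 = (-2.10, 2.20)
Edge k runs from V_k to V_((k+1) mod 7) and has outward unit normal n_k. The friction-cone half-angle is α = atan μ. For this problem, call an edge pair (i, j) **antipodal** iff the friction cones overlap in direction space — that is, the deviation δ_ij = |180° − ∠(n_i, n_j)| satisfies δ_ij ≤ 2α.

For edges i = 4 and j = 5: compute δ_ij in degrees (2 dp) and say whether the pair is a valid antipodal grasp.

δ = 98.57°, invalid

α = atan 0.5 = 26.57°;  2α = 53.13°
edge 4: e_4 = (-1.10, +2.68);  n_4 = (+0.9251, +0.3797)
edge 5: e_5 = (-3.23, -0.79);  n_5 = (-0.2376, +0.9714)
∠(n_4, n_5) = 81.43°
δ = |180° − 81.43°| = 98.57°
98.57° > 2α = 53.13°  →  invalid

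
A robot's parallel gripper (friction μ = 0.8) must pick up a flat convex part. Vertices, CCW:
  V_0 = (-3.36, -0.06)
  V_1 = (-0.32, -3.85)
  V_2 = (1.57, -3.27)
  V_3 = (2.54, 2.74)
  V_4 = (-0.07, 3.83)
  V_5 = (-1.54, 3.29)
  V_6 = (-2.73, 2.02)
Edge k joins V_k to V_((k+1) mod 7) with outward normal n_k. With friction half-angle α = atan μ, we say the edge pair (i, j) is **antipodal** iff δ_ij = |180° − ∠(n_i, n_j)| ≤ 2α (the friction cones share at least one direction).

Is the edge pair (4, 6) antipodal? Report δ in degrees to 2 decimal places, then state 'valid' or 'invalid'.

δ = 127.02°, invalid

α = atan 0.8 = 38.66°;  2α = 77.32°
edge 4: e_4 = (-1.47, -0.54);  n_4 = (-0.3448, +0.9387)
edge 6: e_6 = (-0.63, -2.08);  n_6 = (-0.9571, +0.2899)
∠(n_4, n_6) = 52.98°
δ = |180° − 52.98°| = 127.02°
127.02° > 2α = 77.32°  →  invalid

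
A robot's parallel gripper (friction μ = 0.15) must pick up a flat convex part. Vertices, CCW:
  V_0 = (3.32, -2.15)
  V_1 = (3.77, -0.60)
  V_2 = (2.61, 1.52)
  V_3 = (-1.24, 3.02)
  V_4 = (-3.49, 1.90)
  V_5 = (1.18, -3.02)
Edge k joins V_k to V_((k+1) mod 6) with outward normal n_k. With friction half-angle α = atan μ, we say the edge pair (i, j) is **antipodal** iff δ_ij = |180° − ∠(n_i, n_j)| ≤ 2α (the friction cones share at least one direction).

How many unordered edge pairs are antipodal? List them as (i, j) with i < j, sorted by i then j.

count = 2; pairs: (1,4), (3,5)

α = atan 0.15 = 8.53°;  2α = 17.06°
n_0 = (+0.9603, -0.2788)
n_1 = (+0.8773, +0.4800)
n_2 = (+0.3630, +0.9318)
n_3 = (-0.4456, +0.8952)
n_4 = (-0.7253, -0.6884)
n_5 = (+0.3766, -0.9264)
  (0,1): δ = 135.12°  ·
  (0,2): δ = 95.10°  ·
  (0,3): δ = 47.35°  ·
  (0,4): δ = 59.70°  ·
  (0,5): δ = 128.31°  ·
  (1,2): δ = 139.97°  ·
  (1,3): δ = 92.22°  ·
  (1,4): δ = 14.82°  ✓
  (1,5): δ = 83.44°  ·
  (2,3): δ = 132.25°  ·
  (2,4): δ = 25.21°  ·
  (2,5): δ = 43.41°  ·
  (3,4): δ = 72.96°  ·
  (3,5): δ = 4.34°  ✓
  (4,5): δ = 111.38°  ·
antipodal pairs: 2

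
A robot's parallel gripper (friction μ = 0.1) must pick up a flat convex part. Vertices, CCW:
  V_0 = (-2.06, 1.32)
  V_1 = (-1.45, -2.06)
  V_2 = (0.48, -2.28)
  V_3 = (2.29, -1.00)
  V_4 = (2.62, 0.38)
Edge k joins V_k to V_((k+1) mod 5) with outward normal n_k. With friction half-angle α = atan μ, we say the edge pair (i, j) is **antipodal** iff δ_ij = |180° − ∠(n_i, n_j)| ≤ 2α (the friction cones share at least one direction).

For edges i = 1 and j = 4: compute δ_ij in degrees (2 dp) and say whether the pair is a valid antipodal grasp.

α = atan 0.1 = 5.71°;  2α = 11.42°
edge 1: e_1 = (+1.93, -0.22);  n_1 = (-0.1133, -0.9936)
edge 4: e_4 = (-4.68, +0.94);  n_4 = (+0.1969, +0.9804)
∠(n_1, n_4) = 175.15°
δ = |180° − 175.15°| = 4.85°
4.85° ≤ 2α = 11.42°  →  valid

δ = 4.85°, valid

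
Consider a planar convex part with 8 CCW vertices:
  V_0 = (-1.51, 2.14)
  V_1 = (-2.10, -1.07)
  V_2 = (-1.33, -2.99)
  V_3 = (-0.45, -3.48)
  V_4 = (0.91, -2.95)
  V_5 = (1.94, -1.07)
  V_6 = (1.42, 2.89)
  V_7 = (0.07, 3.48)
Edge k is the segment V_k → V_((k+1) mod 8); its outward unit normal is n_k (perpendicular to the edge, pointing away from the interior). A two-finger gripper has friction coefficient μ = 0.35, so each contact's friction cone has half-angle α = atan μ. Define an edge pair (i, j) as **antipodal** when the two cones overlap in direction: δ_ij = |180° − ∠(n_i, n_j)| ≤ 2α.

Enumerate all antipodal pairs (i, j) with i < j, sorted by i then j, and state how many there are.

α = atan 0.35 = 19.29°;  2α = 38.58°
n_0 = (-0.9835, +0.1808)
n_1 = (-0.9281, -0.3722)
n_2 = (-0.4865, -0.8737)
n_3 = (+0.3631, -0.9317)
n_4 = (+0.8770, -0.4805)
n_5 = (+0.9915, +0.1302)
n_6 = (+0.4005, +0.9163)
n_7 = (-0.6468, +0.7627)
  (0,1): δ = 147.73°  ·
  (0,2): δ = 108.70°  ·
  (0,3): δ = 58.29°  ·
  (0,4): δ = 18.30°  ✓
  (0,5): δ = 17.90°  ✓
  (0,6): δ = 76.81°  ·
  (0,7): δ = 140.72°  ·
  (1,2): δ = 140.96°  ·
  (1,3): δ = 90.56°  ·
  (1,4): δ = 50.57°  ·
  (1,5): δ = 14.37°  ✓
  (1,6): δ = 44.54°  ·
  (1,7): δ = 108.45°  ·
  (2,3): δ = 129.60°  ·
  (2,4): δ = 89.61°  ·
  (2,5): δ = 53.41°  ·
  (2,6): δ = 5.50°  ✓
  (2,7): δ = 69.41°  ·
  (3,4): δ = 140.01°  ·
  (3,5): δ = 103.81°  ·
  (3,6): δ = 44.90°  ·
  (3,7): δ = 19.01°  ✓
  (4,5): δ = 143.80°  ·
  (4,6): δ = 84.89°  ·
  (4,7): δ = 20.98°  ✓
  (5,6): δ = 121.09°  ·
  (5,7): δ = 57.18°  ·
  (6,7): δ = 116.09°  ·
antipodal pairs: 6

count = 6; pairs: (0,4), (0,5), (1,5), (2,6), (3,7), (4,7)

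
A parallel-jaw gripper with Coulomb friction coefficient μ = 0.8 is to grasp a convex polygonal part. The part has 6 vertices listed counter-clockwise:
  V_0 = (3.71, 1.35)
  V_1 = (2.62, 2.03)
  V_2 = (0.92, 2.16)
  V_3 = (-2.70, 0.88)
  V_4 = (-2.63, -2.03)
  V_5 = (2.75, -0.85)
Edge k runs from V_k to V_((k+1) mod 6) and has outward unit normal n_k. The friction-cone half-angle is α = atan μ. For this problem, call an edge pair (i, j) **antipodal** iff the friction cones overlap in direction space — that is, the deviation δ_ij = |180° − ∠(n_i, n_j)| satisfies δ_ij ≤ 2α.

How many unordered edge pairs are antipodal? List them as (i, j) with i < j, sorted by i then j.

α = atan 0.8 = 38.66°;  2α = 77.32°
n_0 = (+0.5293, +0.8484)
n_1 = (+0.0762, +0.9971)
n_2 = (-0.3334, +0.9428)
n_3 = (-0.9997, -0.0240)
n_4 = (+0.2142, -0.9768)
n_5 = (+0.9165, -0.3999)
  (0,1): δ = 152.41°  ·
  (0,2): δ = 128.57°  ·
  (0,3): δ = 56.66°  ✓
  (0,4): δ = 44.33°  ✓
  (0,5): δ = 98.38°  ·
  (1,2): δ = 156.15°  ·
  (1,3): δ = 84.25°  ·
  (1,4): δ = 16.74°  ✓
  (1,5): δ = 70.80°  ✓
  (2,3): δ = 108.10°  ·
  (2,4): δ = 7.10°  ✓
  (2,5): δ = 46.95°  ✓
  (3,4): δ = 79.01°  ·
  (3,5): δ = 24.95°  ✓
  (4,5): δ = 125.95°  ·
antipodal pairs: 7

count = 7; pairs: (0,3), (0,4), (1,4), (1,5), (2,4), (2,5), (3,5)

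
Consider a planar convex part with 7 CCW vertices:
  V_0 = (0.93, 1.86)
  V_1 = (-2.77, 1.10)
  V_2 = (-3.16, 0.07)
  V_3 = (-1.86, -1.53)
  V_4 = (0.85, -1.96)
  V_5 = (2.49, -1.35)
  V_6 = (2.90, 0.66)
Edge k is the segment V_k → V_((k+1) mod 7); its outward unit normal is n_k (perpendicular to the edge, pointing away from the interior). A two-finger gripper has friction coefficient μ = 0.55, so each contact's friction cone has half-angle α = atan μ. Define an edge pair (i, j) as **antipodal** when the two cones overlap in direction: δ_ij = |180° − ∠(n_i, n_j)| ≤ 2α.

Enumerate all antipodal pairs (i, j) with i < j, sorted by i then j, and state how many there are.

count = 8; pairs: (0,3), (0,4), (1,4), (1,5), (2,5), (2,6), (3,6), (4,6)

α = atan 0.55 = 28.81°;  2α = 57.62°
n_0 = (-0.2012, +0.9795)
n_1 = (-0.9352, +0.3541)
n_2 = (-0.7761, -0.6306)
n_3 = (-0.1567, -0.9876)
n_4 = (+0.3486, -0.9373)
n_5 = (+0.9798, -0.1999)
n_6 = (+0.5202, +0.8540)
  (0,1): δ = 122.35°  ·
  (0,2): δ = 62.51°  ·
  (0,3): δ = 20.62°  ✓
  (0,4): δ = 8.80°  ✓
  (0,5): δ = 66.86°  ·
  (0,6): δ = 137.05°  ·
  (1,2): δ = 120.17°  ·
  (1,3): δ = 78.28°  ·
  (1,4): δ = 48.86°  ✓
  (1,5): δ = 9.21°  ✓
  (1,6): δ = 79.39°  ·
  (2,3): δ = 138.11°  ·
  (2,4): δ = 108.69°  ·
  (2,5): δ = 50.62°  ✓
  (2,6): δ = 19.56°  ✓
  (3,4): δ = 150.58°  ·
  (3,5): δ = 92.51°  ·
  (3,6): δ = 22.33°  ✓
  (4,5): δ = 121.93°  ·
  (4,6): δ = 51.75°  ✓
  (5,6): δ = 109.82°  ·
antipodal pairs: 8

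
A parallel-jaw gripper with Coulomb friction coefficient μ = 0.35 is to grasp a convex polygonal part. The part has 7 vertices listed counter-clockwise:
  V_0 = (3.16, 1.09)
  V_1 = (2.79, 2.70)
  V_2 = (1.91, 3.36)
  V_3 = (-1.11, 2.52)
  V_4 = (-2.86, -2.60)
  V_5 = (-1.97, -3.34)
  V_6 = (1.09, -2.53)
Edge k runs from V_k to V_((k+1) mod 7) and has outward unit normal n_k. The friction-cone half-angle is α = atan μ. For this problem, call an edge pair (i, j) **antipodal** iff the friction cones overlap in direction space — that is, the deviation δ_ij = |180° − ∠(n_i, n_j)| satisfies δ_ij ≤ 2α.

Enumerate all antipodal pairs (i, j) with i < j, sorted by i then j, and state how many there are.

count = 5; pairs: (0,3), (0,4), (1,4), (2,5), (3,6)

α = atan 0.35 = 19.29°;  2α = 38.58°
n_0 = (+0.9746, +0.2240)
n_1 = (+0.6000, +0.8000)
n_2 = (-0.2680, +0.9634)
n_3 = (-0.9463, +0.3234)
n_4 = (-0.6393, -0.7689)
n_5 = (+0.2559, -0.9667)
n_6 = (+0.8681, -0.4964)
  (0,1): δ = 139.81°  ·
  (0,2): δ = 87.40°  ·
  (0,3): δ = 31.81°  ✓
  (0,4): δ = 37.32°  ✓
  (0,5): δ = 91.88°  ·
  (0,6): δ = 137.30°  ·
  (1,2): δ = 127.59°  ·
  (1,3): δ = 72.00°  ·
  (1,4): δ = 2.87°  ✓
  (1,5): δ = 51.70°  ·
  (1,6): δ = 97.11°  ·
  (2,3): δ = 124.41°  ·
  (2,4): δ = 55.29°  ·
  (2,5): δ = 0.72°  ✓
  (2,6): δ = 44.69°  ·
  (3,4): δ = 110.87°  ·
  (3,5): δ = 56.30°  ·
  (3,6): δ = 10.89°  ✓
  (4,5): δ = 125.43°  ·
  (4,6): δ = 80.02°  ·
  (5,6): δ = 134.59°  ·
antipodal pairs: 5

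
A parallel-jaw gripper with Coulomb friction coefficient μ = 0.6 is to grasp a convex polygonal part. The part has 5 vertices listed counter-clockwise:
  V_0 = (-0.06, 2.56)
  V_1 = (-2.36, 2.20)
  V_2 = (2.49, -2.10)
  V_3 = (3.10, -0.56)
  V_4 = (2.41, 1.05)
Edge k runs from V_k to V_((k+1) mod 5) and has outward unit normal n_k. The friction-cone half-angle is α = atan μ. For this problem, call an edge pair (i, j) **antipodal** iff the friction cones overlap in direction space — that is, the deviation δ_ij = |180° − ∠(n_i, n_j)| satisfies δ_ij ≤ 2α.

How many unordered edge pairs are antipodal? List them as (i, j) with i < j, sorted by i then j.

count = 4; pairs: (0,1), (0,2), (1,3), (1,4)

α = atan 0.6 = 30.96°;  2α = 61.93°
n_0 = (-0.1546, +0.9880)
n_1 = (-0.6634, -0.7483)
n_2 = (+0.9297, -0.3683)
n_3 = (+0.9191, +0.3939)
n_4 = (+0.5216, +0.8532)
  (0,1): δ = 50.46°  ✓
  (0,2): δ = 59.50°  ✓
  (0,3): δ = 104.30°  ·
  (0,4): δ = 139.67°  ·
  (1,2): δ = 70.05°  ·
  (1,3): δ = 25.24°  ✓
  (1,4): δ = 10.12°  ✓
  (2,3): δ = 135.19°  ·
  (2,4): δ = 99.83°  ·
  (3,4): δ = 144.64°  ·
antipodal pairs: 4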